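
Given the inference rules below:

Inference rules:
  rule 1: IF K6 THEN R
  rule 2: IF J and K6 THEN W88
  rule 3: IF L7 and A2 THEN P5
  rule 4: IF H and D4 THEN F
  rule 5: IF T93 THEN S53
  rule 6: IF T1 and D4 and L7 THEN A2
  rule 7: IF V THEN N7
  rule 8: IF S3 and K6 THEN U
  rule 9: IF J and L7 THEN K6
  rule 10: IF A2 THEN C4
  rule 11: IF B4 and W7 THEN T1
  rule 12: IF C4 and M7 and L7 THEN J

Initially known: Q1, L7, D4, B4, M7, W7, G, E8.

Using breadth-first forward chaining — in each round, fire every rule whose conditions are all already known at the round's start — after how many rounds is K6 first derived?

5

Round 1: rule 11 [IF B4 and W7 THEN T1]. Adds T1.
Round 2: rule 6 [IF T1 and D4 and L7 THEN A2]. Adds A2.
Round 3: rule 3 [IF L7 and A2 THEN P5]; rule 10 [IF A2 THEN C4]. Adds P5, C4.
Round 4: rule 12 [IF C4 and M7 and L7 THEN J]. Adds J.
Round 5: rule 9 [IF J and L7 THEN K6]. Adds K6.
K6 first appears in round 5.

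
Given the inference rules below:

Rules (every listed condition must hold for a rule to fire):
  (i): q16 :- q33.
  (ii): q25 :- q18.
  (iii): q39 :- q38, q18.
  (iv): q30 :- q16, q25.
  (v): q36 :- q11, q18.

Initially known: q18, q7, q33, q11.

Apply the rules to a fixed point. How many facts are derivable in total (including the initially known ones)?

Round 1: (i) [q16 :- q33.]; (ii) [q25 :- q18.]; (v) [q36 :- q11, q18.]. Adds q16, q25, q36.
Round 2: (iv) [q30 :- q16, q25.]. Adds q30.
Closure: {q11, q16, q18, q25, q30, q33, q36, q7} — 8 facts.

8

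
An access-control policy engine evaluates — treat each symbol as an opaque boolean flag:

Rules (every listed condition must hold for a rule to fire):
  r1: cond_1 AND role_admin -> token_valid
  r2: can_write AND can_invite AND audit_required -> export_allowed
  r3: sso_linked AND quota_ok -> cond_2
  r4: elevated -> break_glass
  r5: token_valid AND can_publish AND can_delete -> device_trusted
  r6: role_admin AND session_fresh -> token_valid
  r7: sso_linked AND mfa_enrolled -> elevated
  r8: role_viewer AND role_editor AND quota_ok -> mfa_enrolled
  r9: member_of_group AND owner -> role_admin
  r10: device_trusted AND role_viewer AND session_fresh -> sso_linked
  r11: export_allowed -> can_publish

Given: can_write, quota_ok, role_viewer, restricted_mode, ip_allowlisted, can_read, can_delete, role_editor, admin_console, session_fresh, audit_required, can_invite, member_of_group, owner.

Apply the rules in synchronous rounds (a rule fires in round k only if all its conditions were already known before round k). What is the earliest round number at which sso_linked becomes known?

4

Round 1 fires r2, r8, r9, giving export_allowed, mfa_enrolled, role_admin.
Round 2 fires r6, r11, giving token_valid, can_publish.
Round 3 fires r5, giving device_trusted.
Round 4 fires r10, giving sso_linked.
sso_linked first appears in round 4.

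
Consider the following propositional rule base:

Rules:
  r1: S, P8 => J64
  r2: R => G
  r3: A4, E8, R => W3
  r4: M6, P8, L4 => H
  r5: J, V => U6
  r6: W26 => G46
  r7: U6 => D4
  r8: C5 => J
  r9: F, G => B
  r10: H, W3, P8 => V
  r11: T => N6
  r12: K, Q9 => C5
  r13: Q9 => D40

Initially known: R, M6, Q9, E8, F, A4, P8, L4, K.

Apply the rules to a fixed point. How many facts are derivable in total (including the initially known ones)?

19

Round 1: r2 [R => G]; r3 [A4, E8, R => W3]; r4 [M6, P8, L4 => H]; r12 [K, Q9 => C5]; r13 [Q9 => D40]. New: G, W3, H, C5, D40.
Round 2: r8 [C5 => J]; r9 [F, G => B]; r10 [H, W3, P8 => V]. New: J, B, V.
Round 3: r5 [J, V => U6]. New: U6.
Round 4: r7 [U6 => D4]. New: D4.
Closure: {A4, B, C5, D4, D40, E8, F, G, H, J, K, L4, M6, P8, Q9, R, U6, V, W3} — 19 facts.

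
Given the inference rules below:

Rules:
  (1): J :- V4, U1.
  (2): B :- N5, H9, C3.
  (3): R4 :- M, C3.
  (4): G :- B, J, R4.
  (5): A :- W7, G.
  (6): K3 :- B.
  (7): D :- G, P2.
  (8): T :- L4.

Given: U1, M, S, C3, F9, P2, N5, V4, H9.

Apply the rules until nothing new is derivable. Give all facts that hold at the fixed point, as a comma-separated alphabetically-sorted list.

B, C3, D, F9, G, H9, J, K3, M, N5, P2, R4, S, U1, V4

Round 1: (1) [J :- V4, U1.]; (2) [B :- N5, H9, C3.]; (3) [R4 :- M, C3.]. Adds J, B, R4.
Round 2: (4) [G :- B, J, R4.]; (6) [K3 :- B.]. Adds G, K3.
Round 3: (7) [D :- G, P2.]. Adds D.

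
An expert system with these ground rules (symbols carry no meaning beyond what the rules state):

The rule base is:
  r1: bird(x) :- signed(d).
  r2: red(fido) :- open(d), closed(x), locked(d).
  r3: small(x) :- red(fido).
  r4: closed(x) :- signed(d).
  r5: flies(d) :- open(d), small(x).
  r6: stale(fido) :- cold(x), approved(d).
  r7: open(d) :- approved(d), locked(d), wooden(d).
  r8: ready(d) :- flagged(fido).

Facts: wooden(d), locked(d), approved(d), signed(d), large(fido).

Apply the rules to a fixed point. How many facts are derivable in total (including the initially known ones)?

Round 1 fires r1, r4, r7, giving bird(x), closed(x), open(d).
Round 2 fires r2, giving red(fido).
Round 3 fires r3, giving small(x).
Round 4 fires r5, giving flies(d).
Closure: {approved(d), bird(x), closed(x), flies(d), large(fido), locked(d), open(d), red(fido), signed(d), small(x), wooden(d)} — 11 facts.

11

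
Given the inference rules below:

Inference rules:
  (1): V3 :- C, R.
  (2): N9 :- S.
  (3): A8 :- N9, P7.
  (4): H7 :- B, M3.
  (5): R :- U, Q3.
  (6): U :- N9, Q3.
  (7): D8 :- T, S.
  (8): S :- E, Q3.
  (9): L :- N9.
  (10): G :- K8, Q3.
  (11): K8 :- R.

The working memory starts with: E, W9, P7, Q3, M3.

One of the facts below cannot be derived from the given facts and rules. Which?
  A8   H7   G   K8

H7

[1] (8) [S :- E, Q3.]. ⇒ new: S.
[2] (2) [N9 :- S.]. ⇒ new: N9.
[3] (3) [A8 :- N9, P7.]; (6) [U :- N9, Q3.]; (9) [L :- N9.]. ⇒ new: A8, U, L.
[4] (5) [R :- U, Q3.]. ⇒ new: R.
[5] (11) [K8 :- R.]. ⇒ new: K8.
[6] (10) [G :- K8, Q3.]. ⇒ new: G.
Derived: G (round 6), K8 (round 5), A8 (round 3). H7 never appears in any round.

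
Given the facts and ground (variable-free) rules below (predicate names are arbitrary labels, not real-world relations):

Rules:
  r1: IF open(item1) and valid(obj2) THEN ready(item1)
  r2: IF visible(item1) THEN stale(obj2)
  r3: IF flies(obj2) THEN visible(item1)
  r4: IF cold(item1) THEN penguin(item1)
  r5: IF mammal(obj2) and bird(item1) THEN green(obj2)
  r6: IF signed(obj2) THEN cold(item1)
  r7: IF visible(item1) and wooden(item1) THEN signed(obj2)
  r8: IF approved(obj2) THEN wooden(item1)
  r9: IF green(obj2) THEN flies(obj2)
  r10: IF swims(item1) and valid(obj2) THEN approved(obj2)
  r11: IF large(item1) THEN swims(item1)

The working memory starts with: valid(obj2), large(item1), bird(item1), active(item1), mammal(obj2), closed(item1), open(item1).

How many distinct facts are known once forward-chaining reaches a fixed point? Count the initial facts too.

[1] r1 [IF open(item1) and valid(obj2) THEN ready(item1)]; r5 [IF mammal(obj2) and bird(item1) THEN green(obj2)]; r11 [IF large(item1) THEN swims(item1)]. ⇒ new: ready(item1), green(obj2), swims(item1).
[2] r9 [IF green(obj2) THEN flies(obj2)]; r10 [IF swims(item1) and valid(obj2) THEN approved(obj2)]. ⇒ new: flies(obj2), approved(obj2).
[3] r3 [IF flies(obj2) THEN visible(item1)]; r8 [IF approved(obj2) THEN wooden(item1)]. ⇒ new: visible(item1), wooden(item1).
[4] r2 [IF visible(item1) THEN stale(obj2)]; r7 [IF visible(item1) and wooden(item1) THEN signed(obj2)]. ⇒ new: stale(obj2), signed(obj2).
[5] r6 [IF signed(obj2) THEN cold(item1)]. ⇒ new: cold(item1).
[6] r4 [IF cold(item1) THEN penguin(item1)]. ⇒ new: penguin(item1).
Closure: {active(item1), approved(obj2), bird(item1), closed(item1), cold(item1), flies(obj2), green(obj2), large(item1), mammal(obj2), open(item1), penguin(item1), ready(item1), signed(obj2), stale(obj2), swims(item1), valid(obj2), visible(item1), wooden(item1)} — 18 facts.

18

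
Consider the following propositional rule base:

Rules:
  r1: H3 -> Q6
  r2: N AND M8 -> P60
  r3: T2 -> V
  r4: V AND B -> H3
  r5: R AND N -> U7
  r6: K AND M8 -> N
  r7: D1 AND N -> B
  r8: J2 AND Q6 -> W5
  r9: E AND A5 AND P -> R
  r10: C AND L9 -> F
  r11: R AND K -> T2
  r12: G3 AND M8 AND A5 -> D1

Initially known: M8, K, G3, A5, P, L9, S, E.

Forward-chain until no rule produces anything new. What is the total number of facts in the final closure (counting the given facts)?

Round 1 — r6, r9, r12, derive N, R, D1.
Round 2 — r2, r5, r7, r11, derive P60, U7, B, T2.
Round 3 — r3, derive V.
Round 4 — r4, derive H3.
Round 5 — r1, derive Q6.
Closure: {A5, B, D1, E, G3, H3, K, L9, M8, N, P, P60, Q6, R, S, T2, U7, V} — 18 facts.

18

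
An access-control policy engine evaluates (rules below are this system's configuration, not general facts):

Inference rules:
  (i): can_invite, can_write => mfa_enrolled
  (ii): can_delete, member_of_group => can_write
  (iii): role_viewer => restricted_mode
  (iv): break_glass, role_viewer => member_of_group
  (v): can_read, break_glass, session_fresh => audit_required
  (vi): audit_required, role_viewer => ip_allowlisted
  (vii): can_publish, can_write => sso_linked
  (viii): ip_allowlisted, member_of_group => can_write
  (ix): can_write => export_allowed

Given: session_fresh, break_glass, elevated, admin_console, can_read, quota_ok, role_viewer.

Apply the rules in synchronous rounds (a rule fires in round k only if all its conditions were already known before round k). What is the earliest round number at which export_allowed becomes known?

Round 1: (iii) [role_viewer => restricted_mode]; (iv) [break_glass, role_viewer => member_of_group]; (v) [can_read, break_glass, session_fresh => audit_required]. Adds restricted_mode, member_of_group, audit_required.
Round 2: (vi) [audit_required, role_viewer => ip_allowlisted]. Adds ip_allowlisted.
Round 3: (viii) [ip_allowlisted, member_of_group => can_write]. Adds can_write.
Round 4: (ix) [can_write => export_allowed]. Adds export_allowed.
export_allowed first appears in round 4.

4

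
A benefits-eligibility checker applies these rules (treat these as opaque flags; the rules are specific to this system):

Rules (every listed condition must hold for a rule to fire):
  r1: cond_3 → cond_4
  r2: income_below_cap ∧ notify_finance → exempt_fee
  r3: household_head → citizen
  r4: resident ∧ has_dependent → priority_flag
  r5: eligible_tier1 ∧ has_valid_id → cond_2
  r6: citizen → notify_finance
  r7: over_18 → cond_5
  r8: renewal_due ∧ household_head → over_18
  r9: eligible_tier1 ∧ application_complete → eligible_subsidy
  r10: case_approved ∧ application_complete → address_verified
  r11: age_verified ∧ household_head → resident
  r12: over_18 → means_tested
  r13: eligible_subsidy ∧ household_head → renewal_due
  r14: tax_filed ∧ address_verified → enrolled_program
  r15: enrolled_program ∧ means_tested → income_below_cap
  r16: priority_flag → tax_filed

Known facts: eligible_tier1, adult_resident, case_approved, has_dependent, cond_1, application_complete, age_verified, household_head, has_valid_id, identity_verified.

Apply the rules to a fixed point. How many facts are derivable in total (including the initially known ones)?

Round 1: r3 [household_head → citizen]; r5 [eligible_tier1 ∧ has_valid_id → cond_2]; r9 [eligible_tier1 ∧ application_complete → eligible_subsidy]; r10 [case_approved ∧ application_complete → address_verified]; r11 [age_verified ∧ household_head → resident]. Adds citizen, cond_2, eligible_subsidy, address_verified, resident.
Round 2: r4 [resident ∧ has_dependent → priority_flag]; r6 [citizen → notify_finance]; r13 [eligible_subsidy ∧ household_head → renewal_due]. Adds priority_flag, notify_finance, renewal_due.
Round 3: r8 [renewal_due ∧ household_head → over_18]; r16 [priority_flag → tax_filed]. Adds over_18, tax_filed.
Round 4: r7 [over_18 → cond_5]; r12 [over_18 → means_tested]; r14 [tax_filed ∧ address_verified → enrolled_program]. Adds cond_5, means_tested, enrolled_program.
Round 5: r15 [enrolled_program ∧ means_tested → income_below_cap]. Adds income_below_cap.
Round 6: r2 [income_below_cap ∧ notify_finance → exempt_fee]. Adds exempt_fee.
Closure: {address_verified, adult_resident, age_verified, application_complete, case_approved, citizen, cond_1, cond_2, cond_5, eligible_subsidy, eligible_tier1, enrolled_program, exempt_fee, has_dependent, has_valid_id, household_head, identity_verified, income_below_cap, means_tested, notify_finance, over_18, priority_flag, renewal_due, resident, tax_filed} — 25 facts.

25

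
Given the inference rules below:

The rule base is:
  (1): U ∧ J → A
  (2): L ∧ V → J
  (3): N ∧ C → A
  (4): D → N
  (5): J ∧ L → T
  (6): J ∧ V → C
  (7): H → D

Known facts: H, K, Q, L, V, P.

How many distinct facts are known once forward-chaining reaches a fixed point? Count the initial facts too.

12

Round 1: (2) [L ∧ V → J]; (7) [H → D]. New: J, D.
Round 2: (4) [D → N]; (5) [J ∧ L → T]; (6) [J ∧ V → C]. New: N, T, C.
Round 3: (3) [N ∧ C → A]. New: A.
Closure: {A, C, D, H, J, K, L, N, P, Q, T, V} — 12 facts.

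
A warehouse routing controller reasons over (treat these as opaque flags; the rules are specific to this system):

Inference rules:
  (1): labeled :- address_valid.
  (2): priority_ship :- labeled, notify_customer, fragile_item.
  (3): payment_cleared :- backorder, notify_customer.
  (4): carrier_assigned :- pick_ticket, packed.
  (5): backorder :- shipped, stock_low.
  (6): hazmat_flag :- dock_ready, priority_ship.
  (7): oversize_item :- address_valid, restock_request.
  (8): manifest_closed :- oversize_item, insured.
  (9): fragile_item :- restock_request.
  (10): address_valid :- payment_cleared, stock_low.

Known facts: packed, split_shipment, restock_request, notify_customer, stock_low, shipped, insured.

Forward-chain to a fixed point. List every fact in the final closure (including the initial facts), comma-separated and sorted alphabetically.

address_valid, backorder, fragile_item, insured, labeled, manifest_closed, notify_customer, oversize_item, packed, payment_cleared, priority_ship, restock_request, shipped, split_shipment, stock_low

Round 1: (5) [backorder :- shipped, stock_low.]; (9) [fragile_item :- restock_request.]. Adds backorder, fragile_item.
Round 2: (3) [payment_cleared :- backorder, notify_customer.]. Adds payment_cleared.
Round 3: (10) [address_valid :- payment_cleared, stock_low.]. Adds address_valid.
Round 4: (1) [labeled :- address_valid.]; (7) [oversize_item :- address_valid, restock_request.]. Adds labeled, oversize_item.
Round 5: (2) [priority_ship :- labeled, notify_customer, fragile_item.]; (8) [manifest_closed :- oversize_item, insured.]. Adds priority_ship, manifest_closed.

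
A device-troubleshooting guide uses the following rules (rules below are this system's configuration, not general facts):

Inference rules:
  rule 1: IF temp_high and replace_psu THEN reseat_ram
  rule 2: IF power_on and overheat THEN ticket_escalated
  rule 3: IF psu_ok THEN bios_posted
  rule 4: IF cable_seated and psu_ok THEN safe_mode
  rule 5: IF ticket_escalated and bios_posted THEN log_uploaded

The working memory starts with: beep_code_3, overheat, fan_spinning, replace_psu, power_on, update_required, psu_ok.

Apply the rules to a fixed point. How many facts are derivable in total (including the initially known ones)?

10

Round 1 — rule 2, rule 3, derive ticket_escalated, bios_posted.
Round 2 — rule 5, derive log_uploaded.
Closure: {beep_code_3, bios_posted, fan_spinning, log_uploaded, overheat, power_on, psu_ok, replace_psu, ticket_escalated, update_required} — 10 facts.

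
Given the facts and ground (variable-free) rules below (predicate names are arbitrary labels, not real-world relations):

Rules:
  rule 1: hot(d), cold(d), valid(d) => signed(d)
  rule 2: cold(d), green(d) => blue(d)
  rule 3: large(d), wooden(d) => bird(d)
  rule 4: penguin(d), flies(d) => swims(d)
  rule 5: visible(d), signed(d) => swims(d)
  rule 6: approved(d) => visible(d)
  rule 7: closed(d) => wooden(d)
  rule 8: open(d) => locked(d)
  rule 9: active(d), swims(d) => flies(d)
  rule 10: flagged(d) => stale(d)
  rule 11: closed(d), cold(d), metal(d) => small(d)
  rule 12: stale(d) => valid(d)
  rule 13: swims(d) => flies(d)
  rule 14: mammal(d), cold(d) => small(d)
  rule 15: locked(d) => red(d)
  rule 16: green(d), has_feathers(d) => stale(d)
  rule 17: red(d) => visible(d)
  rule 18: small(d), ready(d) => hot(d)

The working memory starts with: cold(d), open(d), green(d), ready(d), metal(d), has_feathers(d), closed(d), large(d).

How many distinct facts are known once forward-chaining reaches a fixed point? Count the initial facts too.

[1] rule 2 [cold(d), green(d) => blue(d)]; rule 7 [closed(d) => wooden(d)]; rule 8 [open(d) => locked(d)]; rule 11 [closed(d), cold(d), metal(d) => small(d)]; rule 16 [green(d), has_feathers(d) => stale(d)]. ⇒ new: blue(d), wooden(d), locked(d), small(d), stale(d).
[2] rule 3 [large(d), wooden(d) => bird(d)]; rule 12 [stale(d) => valid(d)]; rule 15 [locked(d) => red(d)]; rule 18 [small(d), ready(d) => hot(d)]. ⇒ new: bird(d), valid(d), red(d), hot(d).
[3] rule 1 [hot(d), cold(d), valid(d) => signed(d)]; rule 17 [red(d) => visible(d)]. ⇒ new: signed(d), visible(d).
[4] rule 5 [visible(d), signed(d) => swims(d)]. ⇒ new: swims(d).
[5] rule 13 [swims(d) => flies(d)]. ⇒ new: flies(d).
Closure: {bird(d), blue(d), closed(d), cold(d), flies(d), green(d), has_feathers(d), hot(d), large(d), locked(d), metal(d), open(d), ready(d), red(d), signed(d), small(d), stale(d), swims(d), valid(d), visible(d), wooden(d)} — 21 facts.

21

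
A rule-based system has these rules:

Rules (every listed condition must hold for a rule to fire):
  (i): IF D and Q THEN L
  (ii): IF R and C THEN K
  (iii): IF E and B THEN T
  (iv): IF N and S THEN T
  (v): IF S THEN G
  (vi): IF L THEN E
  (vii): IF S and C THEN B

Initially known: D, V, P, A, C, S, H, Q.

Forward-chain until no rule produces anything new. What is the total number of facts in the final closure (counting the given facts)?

Round 1: (i) [IF D and Q THEN L]; (v) [IF S THEN G]; (vii) [IF S and C THEN B]. New: L, G, B.
Round 2: (vi) [IF L THEN E]. New: E.
Round 3: (iii) [IF E and B THEN T]. New: T.
Closure: {A, B, C, D, E, G, H, L, P, Q, S, T, V} — 13 facts.

13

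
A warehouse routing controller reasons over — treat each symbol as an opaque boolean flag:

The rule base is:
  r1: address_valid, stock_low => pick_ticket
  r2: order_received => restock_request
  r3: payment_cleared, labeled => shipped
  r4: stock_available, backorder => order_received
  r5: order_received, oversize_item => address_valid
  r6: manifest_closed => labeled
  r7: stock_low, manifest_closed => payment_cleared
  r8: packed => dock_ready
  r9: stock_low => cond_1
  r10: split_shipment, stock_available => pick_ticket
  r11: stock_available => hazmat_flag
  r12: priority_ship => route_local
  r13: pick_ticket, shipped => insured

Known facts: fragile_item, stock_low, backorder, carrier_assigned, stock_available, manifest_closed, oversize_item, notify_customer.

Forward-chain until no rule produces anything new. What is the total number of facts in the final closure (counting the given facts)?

18

[1] r4 [stock_available, backorder => order_received]; r6 [manifest_closed => labeled]; r7 [stock_low, manifest_closed => payment_cleared]; r9 [stock_low => cond_1]; r11 [stock_available => hazmat_flag]. ⇒ new: order_received, labeled, payment_cleared, cond_1, hazmat_flag.
[2] r2 [order_received => restock_request]; r3 [payment_cleared, labeled => shipped]; r5 [order_received, oversize_item => address_valid]. ⇒ new: restock_request, shipped, address_valid.
[3] r1 [address_valid, stock_low => pick_ticket]. ⇒ new: pick_ticket.
[4] r13 [pick_ticket, shipped => insured]. ⇒ new: insured.
Closure: {address_valid, backorder, carrier_assigned, cond_1, fragile_item, hazmat_flag, insured, labeled, manifest_closed, notify_customer, order_received, oversize_item, payment_cleared, pick_ticket, restock_request, shipped, stock_available, stock_low} — 18 facts.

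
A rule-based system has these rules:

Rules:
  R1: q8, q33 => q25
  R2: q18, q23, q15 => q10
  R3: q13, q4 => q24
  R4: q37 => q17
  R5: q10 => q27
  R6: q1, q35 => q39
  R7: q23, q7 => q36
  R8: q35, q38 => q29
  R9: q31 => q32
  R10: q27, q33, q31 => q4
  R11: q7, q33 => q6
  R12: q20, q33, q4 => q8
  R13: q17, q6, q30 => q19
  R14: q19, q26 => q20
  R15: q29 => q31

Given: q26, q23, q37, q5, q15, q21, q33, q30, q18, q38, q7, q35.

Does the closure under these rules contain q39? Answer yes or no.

[1] R2 [q18, q23, q15 => q10]; R4 [q37 => q17]; R7 [q23, q7 => q36]; R8 [q35, q38 => q29]; R11 [q7, q33 => q6]. ⇒ new: q10, q17, q36, q29, q6.
[2] R5 [q10 => q27]; R13 [q17, q6, q30 => q19]; R15 [q29 => q31]. ⇒ new: q27, q19, q31.
[3] R9 [q31 => q32]; R10 [q27, q33, q31 => q4]; R14 [q19, q26 => q20]. ⇒ new: q32, q4, q20.
[4] R12 [q20, q33, q4 => q8]. ⇒ new: q8.
[5] R1 [q8, q33 => q25]. ⇒ new: q25.
Fixed point reached. q39 is concluded only by R6; R6 needs q1 (never derived).

no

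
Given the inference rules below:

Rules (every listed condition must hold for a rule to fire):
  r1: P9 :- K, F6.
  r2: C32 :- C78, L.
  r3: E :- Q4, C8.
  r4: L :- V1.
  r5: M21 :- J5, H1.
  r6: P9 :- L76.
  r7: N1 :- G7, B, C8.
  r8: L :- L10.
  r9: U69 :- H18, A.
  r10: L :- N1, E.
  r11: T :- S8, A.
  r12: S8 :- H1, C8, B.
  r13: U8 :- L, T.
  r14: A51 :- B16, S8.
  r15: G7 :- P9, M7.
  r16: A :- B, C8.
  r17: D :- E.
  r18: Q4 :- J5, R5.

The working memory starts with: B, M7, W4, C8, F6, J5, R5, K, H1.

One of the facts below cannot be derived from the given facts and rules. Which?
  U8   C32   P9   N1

Round 1: r1 [P9 :- K, F6.]; r5 [M21 :- J5, H1.]; r12 [S8 :- H1, C8, B.]; r16 [A :- B, C8.]; r18 [Q4 :- J5, R5.]. Adds P9, M21, S8, A, Q4.
Round 2: r3 [E :- Q4, C8.]; r11 [T :- S8, A.]; r15 [G7 :- P9, M7.]. Adds E, T, G7.
Round 3: r7 [N1 :- G7, B, C8.]; r17 [D :- E.]. Adds N1, D.
Round 4: r10 [L :- N1, E.]. Adds L.
Round 5: r13 [U8 :- L, T.]. Adds U8.
Derived: N1 (round 3), U8 (round 5), P9 (round 1). C32 never appears in any round.

C32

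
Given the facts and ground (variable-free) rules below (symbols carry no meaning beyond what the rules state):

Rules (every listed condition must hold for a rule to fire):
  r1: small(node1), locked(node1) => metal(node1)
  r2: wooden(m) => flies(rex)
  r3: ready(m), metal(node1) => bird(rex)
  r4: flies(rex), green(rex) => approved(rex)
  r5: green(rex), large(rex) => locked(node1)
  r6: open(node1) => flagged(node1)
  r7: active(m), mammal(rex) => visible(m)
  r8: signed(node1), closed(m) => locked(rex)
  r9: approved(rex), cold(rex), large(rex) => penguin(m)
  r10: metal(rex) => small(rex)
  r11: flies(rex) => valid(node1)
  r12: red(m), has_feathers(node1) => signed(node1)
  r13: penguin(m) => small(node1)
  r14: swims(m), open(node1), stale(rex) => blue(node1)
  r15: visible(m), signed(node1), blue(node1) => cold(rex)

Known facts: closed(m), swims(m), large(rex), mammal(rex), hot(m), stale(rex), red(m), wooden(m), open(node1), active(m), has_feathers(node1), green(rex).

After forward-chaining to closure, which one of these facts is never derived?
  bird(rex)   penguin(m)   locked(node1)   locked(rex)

Round 1: r2 [wooden(m) => flies(rex)]; r5 [green(rex), large(rex) => locked(node1)]; r6 [open(node1) => flagged(node1)]; r7 [active(m), mammal(rex) => visible(m)]; r12 [red(m), has_feathers(node1) => signed(node1)]; r14 [swims(m), open(node1), stale(rex) => blue(node1)]. Adds flies(rex), locked(node1), flagged(node1), visible(m), signed(node1), blue(node1).
Round 2: r4 [flies(rex), green(rex) => approved(rex)]; r8 [signed(node1), closed(m) => locked(rex)]; r11 [flies(rex) => valid(node1)]; r15 [visible(m), signed(node1), blue(node1) => cold(rex)]. Adds approved(rex), locked(rex), valid(node1), cold(rex).
Round 3: r9 [approved(rex), cold(rex), large(rex) => penguin(m)]. Adds penguin(m).
Round 4: r13 [penguin(m) => small(node1)]. Adds small(node1).
Round 5: r1 [small(node1), locked(node1) => metal(node1)]. Adds metal(node1).
Derived: locked(rex) (round 2), locked(node1) (round 1), penguin(m) (round 3). bird(rex) never appears in any round.

bird(rex)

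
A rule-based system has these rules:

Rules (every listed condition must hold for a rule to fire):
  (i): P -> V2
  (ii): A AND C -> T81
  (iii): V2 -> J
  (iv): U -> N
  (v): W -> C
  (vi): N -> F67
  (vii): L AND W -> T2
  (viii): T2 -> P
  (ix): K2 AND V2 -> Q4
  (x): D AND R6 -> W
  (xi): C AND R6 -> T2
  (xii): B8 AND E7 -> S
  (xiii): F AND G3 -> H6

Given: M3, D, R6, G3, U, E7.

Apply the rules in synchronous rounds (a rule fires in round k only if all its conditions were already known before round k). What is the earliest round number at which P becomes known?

4

[1] (iv) [U -> N]; (x) [D AND R6 -> W]. ⇒ new: N, W.
[2] (v) [W -> C]; (vi) [N -> F67]. ⇒ new: C, F67.
[3] (xi) [C AND R6 -> T2]. ⇒ new: T2.
[4] (viii) [T2 -> P]. ⇒ new: P.
P first appears in round 4.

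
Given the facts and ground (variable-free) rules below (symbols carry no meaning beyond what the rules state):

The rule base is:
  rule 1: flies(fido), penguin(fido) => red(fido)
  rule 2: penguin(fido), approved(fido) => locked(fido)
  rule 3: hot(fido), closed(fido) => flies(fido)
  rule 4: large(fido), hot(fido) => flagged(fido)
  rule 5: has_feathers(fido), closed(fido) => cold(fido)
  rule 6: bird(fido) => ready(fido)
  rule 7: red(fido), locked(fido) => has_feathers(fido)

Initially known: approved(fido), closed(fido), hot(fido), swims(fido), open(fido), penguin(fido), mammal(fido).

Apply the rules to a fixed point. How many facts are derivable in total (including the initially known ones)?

12

[1] rule 2 [penguin(fido), approved(fido) => locked(fido)]; rule 3 [hot(fido), closed(fido) => flies(fido)]. ⇒ new: locked(fido), flies(fido).
[2] rule 1 [flies(fido), penguin(fido) => red(fido)]. ⇒ new: red(fido).
[3] rule 7 [red(fido), locked(fido) => has_feathers(fido)]. ⇒ new: has_feathers(fido).
[4] rule 5 [has_feathers(fido), closed(fido) => cold(fido)]. ⇒ new: cold(fido).
Closure: {approved(fido), closed(fido), cold(fido), flies(fido), has_feathers(fido), hot(fido), locked(fido), mammal(fido), open(fido), penguin(fido), red(fido), swims(fido)} — 12 facts.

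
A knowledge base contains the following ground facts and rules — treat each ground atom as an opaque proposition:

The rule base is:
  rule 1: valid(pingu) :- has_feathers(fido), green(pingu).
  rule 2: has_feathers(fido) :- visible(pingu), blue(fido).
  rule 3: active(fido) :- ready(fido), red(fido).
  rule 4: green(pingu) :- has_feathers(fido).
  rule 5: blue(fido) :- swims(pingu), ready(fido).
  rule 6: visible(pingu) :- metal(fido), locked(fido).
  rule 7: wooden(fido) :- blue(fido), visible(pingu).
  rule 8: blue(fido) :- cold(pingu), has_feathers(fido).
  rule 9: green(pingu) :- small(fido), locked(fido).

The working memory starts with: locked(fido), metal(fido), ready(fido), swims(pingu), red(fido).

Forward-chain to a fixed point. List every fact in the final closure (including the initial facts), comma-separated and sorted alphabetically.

Round 1: rule 3 [active(fido) :- ready(fido), red(fido).]; rule 5 [blue(fido) :- swims(pingu), ready(fido).]; rule 6 [visible(pingu) :- metal(fido), locked(fido).]. New: active(fido), blue(fido), visible(pingu).
Round 2: rule 2 [has_feathers(fido) :- visible(pingu), blue(fido).]; rule 7 [wooden(fido) :- blue(fido), visible(pingu).]. New: has_feathers(fido), wooden(fido).
Round 3: rule 4 [green(pingu) :- has_feathers(fido).]. New: green(pingu).
Round 4: rule 1 [valid(pingu) :- has_feathers(fido), green(pingu).]. New: valid(pingu).

active(fido), blue(fido), green(pingu), has_feathers(fido), locked(fido), metal(fido), ready(fido), red(fido), swims(pingu), valid(pingu), visible(pingu), wooden(fido)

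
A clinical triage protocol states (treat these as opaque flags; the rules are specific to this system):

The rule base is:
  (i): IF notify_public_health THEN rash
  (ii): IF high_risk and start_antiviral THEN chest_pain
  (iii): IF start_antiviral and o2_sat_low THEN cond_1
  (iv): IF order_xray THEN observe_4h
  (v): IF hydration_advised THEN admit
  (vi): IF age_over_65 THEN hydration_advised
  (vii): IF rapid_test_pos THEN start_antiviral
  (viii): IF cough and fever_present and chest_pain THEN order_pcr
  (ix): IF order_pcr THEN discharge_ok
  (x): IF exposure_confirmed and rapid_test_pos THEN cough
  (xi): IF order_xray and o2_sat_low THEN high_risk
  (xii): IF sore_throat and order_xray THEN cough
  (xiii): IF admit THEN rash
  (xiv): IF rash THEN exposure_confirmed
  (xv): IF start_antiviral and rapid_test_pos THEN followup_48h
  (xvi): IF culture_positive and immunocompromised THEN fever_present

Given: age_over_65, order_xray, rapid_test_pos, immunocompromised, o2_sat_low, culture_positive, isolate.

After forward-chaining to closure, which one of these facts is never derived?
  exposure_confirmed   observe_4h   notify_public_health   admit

notify_public_health

Round 1: (iv) [IF order_xray THEN observe_4h]; (vi) [IF age_over_65 THEN hydration_advised]; (vii) [IF rapid_test_pos THEN start_antiviral]; (xi) [IF order_xray and o2_sat_low THEN high_risk]; (xvi) [IF culture_positive and immunocompromised THEN fever_present]. Adds observe_4h, hydration_advised, start_antiviral, high_risk, fever_present.
Round 2: (ii) [IF high_risk and start_antiviral THEN chest_pain]; (iii) [IF start_antiviral and o2_sat_low THEN cond_1]; (v) [IF hydration_advised THEN admit]; (xv) [IF start_antiviral and rapid_test_pos THEN followup_48h]. Adds chest_pain, cond_1, admit, followup_48h.
Round 3: (xiii) [IF admit THEN rash]. Adds rash.
Round 4: (xiv) [IF rash THEN exposure_confirmed]. Adds exposure_confirmed.
Round 5: (x) [IF exposure_confirmed and rapid_test_pos THEN cough]. Adds cough.
Round 6: (viii) [IF cough and fever_present and chest_pain THEN order_pcr]. Adds order_pcr.
Round 7: (ix) [IF order_pcr THEN discharge_ok]. Adds discharge_ok.
Derived: admit (round 2), observe_4h (round 1), exposure_confirmed (round 4). notify_public_health never appears in any round.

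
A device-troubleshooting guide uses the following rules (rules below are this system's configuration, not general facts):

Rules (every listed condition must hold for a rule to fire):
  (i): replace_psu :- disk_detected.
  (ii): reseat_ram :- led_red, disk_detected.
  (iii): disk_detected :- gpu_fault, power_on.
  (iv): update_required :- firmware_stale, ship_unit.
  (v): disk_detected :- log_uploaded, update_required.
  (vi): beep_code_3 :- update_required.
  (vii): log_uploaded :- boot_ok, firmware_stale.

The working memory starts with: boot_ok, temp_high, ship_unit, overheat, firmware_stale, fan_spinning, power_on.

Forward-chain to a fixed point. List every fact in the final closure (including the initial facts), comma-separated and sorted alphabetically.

Round 1 — (iv), (vii), derive update_required, log_uploaded.
Round 2 — (v), (vi), derive disk_detected, beep_code_3.
Round 3 — (i), derive replace_psu.

beep_code_3, boot_ok, disk_detected, fan_spinning, firmware_stale, log_uploaded, overheat, power_on, replace_psu, ship_unit, temp_high, update_required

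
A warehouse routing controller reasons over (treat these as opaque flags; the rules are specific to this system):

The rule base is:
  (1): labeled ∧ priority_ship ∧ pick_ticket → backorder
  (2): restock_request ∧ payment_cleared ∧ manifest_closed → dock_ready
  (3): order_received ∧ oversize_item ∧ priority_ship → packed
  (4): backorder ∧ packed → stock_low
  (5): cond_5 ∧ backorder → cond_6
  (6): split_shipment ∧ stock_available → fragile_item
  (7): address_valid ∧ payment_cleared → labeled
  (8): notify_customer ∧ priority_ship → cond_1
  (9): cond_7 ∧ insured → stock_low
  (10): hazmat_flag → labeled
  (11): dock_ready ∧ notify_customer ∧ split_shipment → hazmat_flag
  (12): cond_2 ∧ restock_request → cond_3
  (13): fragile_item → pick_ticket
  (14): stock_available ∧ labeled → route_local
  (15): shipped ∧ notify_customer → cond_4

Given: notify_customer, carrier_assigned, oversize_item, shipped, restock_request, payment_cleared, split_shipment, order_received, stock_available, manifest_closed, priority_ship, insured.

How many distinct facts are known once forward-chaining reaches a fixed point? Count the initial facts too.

Round 1: (2) [restock_request ∧ payment_cleared ∧ manifest_closed → dock_ready]; (3) [order_received ∧ oversize_item ∧ priority_ship → packed]; (6) [split_shipment ∧ stock_available → fragile_item]; (8) [notify_customer ∧ priority_ship → cond_1]; (15) [shipped ∧ notify_customer → cond_4]. Adds dock_ready, packed, fragile_item, cond_1, cond_4.
Round 2: (11) [dock_ready ∧ notify_customer ∧ split_shipment → hazmat_flag]; (13) [fragile_item → pick_ticket]. Adds hazmat_flag, pick_ticket.
Round 3: (10) [hazmat_flag → labeled]. Adds labeled.
Round 4: (1) [labeled ∧ priority_ship ∧ pick_ticket → backorder]; (14) [stock_available ∧ labeled → route_local]. Adds backorder, route_local.
Round 5: (4) [backorder ∧ packed → stock_low]. Adds stock_low.
Closure: {backorder, carrier_assigned, cond_1, cond_4, dock_ready, fragile_item, hazmat_flag, insured, labeled, manifest_closed, notify_customer, order_received, oversize_item, packed, payment_cleared, pick_ticket, priority_ship, restock_request, route_local, shipped, split_shipment, stock_available, stock_low} — 23 facts.

23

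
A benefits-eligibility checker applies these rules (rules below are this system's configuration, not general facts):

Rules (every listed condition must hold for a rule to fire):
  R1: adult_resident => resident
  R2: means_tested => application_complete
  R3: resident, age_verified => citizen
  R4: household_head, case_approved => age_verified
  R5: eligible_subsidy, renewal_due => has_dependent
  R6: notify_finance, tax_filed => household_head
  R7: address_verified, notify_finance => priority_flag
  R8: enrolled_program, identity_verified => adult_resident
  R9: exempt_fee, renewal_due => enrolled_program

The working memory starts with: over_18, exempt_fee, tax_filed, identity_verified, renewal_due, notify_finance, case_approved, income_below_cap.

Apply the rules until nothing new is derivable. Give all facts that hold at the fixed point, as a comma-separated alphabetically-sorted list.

adult_resident, age_verified, case_approved, citizen, enrolled_program, exempt_fee, household_head, identity_verified, income_below_cap, notify_finance, over_18, renewal_due, resident, tax_filed

Round 1: R6 [notify_finance, tax_filed => household_head]; R9 [exempt_fee, renewal_due => enrolled_program]. Adds household_head, enrolled_program.
Round 2: R4 [household_head, case_approved => age_verified]; R8 [enrolled_program, identity_verified => adult_resident]. Adds age_verified, adult_resident.
Round 3: R1 [adult_resident => resident]. Adds resident.
Round 4: R3 [resident, age_verified => citizen]. Adds citizen.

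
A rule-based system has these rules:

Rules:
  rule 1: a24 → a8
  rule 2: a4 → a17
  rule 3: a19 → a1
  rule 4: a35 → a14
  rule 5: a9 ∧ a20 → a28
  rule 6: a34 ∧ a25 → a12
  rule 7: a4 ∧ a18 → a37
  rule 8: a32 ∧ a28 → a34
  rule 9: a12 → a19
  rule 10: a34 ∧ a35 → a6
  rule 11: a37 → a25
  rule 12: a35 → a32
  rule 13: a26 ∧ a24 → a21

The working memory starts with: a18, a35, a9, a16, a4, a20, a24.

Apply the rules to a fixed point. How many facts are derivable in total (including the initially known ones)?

Round 1: rule 1 [a24 → a8]; rule 2 [a4 → a17]; rule 4 [a35 → a14]; rule 5 [a9 ∧ a20 → a28]; rule 7 [a4 ∧ a18 → a37]; rule 12 [a35 → a32]. New: a8, a17, a14, a28, a37, a32.
Round 2: rule 8 [a32 ∧ a28 → a34]; rule 11 [a37 → a25]. New: a34, a25.
Round 3: rule 6 [a34 ∧ a25 → a12]; rule 10 [a34 ∧ a35 → a6]. New: a12, a6.
Round 4: rule 9 [a12 → a19]. New: a19.
Round 5: rule 3 [a19 → a1]. New: a1.
Closure: {a1, a12, a14, a16, a17, a18, a19, a20, a24, a25, a28, a32, a34, a35, a37, a4, a6, a8, a9} — 19 facts.

19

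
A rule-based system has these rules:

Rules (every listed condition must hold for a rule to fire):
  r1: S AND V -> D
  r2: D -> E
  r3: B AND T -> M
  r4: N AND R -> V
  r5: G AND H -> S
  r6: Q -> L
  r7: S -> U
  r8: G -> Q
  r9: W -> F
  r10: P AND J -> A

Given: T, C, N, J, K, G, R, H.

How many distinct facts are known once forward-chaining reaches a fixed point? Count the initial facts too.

[1] r4 [N AND R -> V]; r5 [G AND H -> S]; r8 [G -> Q]. ⇒ new: V, S, Q.
[2] r1 [S AND V -> D]; r6 [Q -> L]; r7 [S -> U]. ⇒ new: D, L, U.
[3] r2 [D -> E]. ⇒ new: E.
Closure: {C, D, E, G, H, J, K, L, N, Q, R, S, T, U, V} — 15 facts.

15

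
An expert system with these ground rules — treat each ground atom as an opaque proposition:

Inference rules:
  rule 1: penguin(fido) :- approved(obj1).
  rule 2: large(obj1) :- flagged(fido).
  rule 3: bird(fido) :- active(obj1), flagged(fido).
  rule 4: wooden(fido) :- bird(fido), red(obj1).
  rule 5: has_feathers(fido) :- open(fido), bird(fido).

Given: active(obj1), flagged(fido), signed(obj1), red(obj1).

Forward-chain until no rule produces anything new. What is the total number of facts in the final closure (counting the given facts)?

Round 1: rule 2 [large(obj1) :- flagged(fido).]; rule 3 [bird(fido) :- active(obj1), flagged(fido).]. Adds large(obj1), bird(fido).
Round 2: rule 4 [wooden(fido) :- bird(fido), red(obj1).]. Adds wooden(fido).
Closure: {active(obj1), bird(fido), flagged(fido), large(obj1), red(obj1), signed(obj1), wooden(fido)} — 7 facts.

7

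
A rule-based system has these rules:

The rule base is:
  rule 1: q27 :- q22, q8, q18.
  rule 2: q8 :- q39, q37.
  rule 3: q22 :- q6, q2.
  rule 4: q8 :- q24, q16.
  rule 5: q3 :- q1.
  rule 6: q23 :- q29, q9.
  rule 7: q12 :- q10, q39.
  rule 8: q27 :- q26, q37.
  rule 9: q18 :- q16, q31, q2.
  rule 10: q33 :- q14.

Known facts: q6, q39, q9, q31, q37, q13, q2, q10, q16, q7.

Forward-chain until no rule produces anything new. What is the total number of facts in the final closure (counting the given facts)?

Round 1: rule 2 [q8 :- q39, q37.]; rule 3 [q22 :- q6, q2.]; rule 7 [q12 :- q10, q39.]; rule 9 [q18 :- q16, q31, q2.]. New: q8, q22, q12, q18.
Round 2: rule 1 [q27 :- q22, q8, q18.]. New: q27.
Closure: {q10, q12, q13, q16, q18, q2, q22, q27, q31, q37, q39, q6, q7, q8, q9} — 15 facts.

15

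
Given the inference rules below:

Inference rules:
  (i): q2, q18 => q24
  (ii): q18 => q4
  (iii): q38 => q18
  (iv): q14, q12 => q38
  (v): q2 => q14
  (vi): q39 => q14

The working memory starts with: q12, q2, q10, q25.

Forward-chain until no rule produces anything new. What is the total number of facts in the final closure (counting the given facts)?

[1] (v) [q2 => q14]. ⇒ new: q14.
[2] (iv) [q14, q12 => q38]. ⇒ new: q38.
[3] (iii) [q38 => q18]. ⇒ new: q18.
[4] (i) [q2, q18 => q24]; (ii) [q18 => q4]. ⇒ new: q24, q4.
Closure: {q10, q12, q14, q18, q2, q24, q25, q38, q4} — 9 facts.

9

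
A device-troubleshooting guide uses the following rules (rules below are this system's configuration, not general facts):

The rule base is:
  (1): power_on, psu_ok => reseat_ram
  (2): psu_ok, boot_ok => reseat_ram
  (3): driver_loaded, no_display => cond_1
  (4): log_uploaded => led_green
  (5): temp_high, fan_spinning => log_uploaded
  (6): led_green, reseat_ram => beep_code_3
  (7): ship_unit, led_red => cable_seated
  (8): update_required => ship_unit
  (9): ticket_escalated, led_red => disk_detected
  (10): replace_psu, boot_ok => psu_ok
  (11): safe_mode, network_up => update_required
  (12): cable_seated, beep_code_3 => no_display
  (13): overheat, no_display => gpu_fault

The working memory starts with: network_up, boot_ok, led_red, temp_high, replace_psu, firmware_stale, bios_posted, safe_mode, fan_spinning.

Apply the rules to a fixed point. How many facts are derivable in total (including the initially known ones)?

Round 1 — (5), (10), (11), derive log_uploaded, psu_ok, update_required.
Round 2 — (2), (4), (8), derive reseat_ram, led_green, ship_unit.
Round 3 — (6), (7), derive beep_code_3, cable_seated.
Round 4 — (12), derive no_display.
Closure: {beep_code_3, bios_posted, boot_ok, cable_seated, fan_spinning, firmware_stale, led_green, led_red, log_uploaded, network_up, no_display, psu_ok, replace_psu, reseat_ram, safe_mode, ship_unit, temp_high, update_required} — 18 facts.

18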